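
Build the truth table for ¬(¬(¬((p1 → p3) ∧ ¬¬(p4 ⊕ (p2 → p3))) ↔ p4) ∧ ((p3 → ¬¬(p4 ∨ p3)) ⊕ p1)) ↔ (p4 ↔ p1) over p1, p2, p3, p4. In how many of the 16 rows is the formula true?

p1  p2  p3  p4  |  (p1 → p3)  (p2 → p3)  (p4 ⊕ (p2 → p3))  ¬(p4 ⊕ (p2 → p3))  ¬¬(p4 ⊕ (p2 → p3))  (p4 ∨ p3)  ¬(p4 ∨ p3)  ¬¬(p4 ∨ p3)  (p3 → ¬¬(p4 ∨ p3))  ((p3 → ¬¬(p4 ∨ p3)) ⊕ p1)  (p4 ↔ p1)  φ
1   1   1   1   |      1          1             0                  1                  0               1          0            1               1                       0                  1      1
1   1   1   0   |      1          1             1                  0                  1               1          0            1               1                       0                  0      0
1   1   0   1   |      0          0             1                  0                  1               1          0            1               1                       0                  1      1
1   1   0   0   |      0          0             0                  1                  0               0          1            0               1                       0                  0      0
1   0   1   1   |      1          1             0                  1                  0               1          0            1               1                       0                  1      1
1   0   1   0   |      1          1             1                  0                  1               1          0            1               1                       0                  0      0
1   0   0   1   |      0          1             0                  1                  0               1          0            1               1                       0                  1      1
1   0   0   0   |      0          1             1                  0                  1               0          1            0               1                       0                  0      0
0   1   1   1   |      1          1             0                  1                  0               1          0            1               1                       1                  0      0
0   1   1   0   |      1          1             1                  0                  1               1          0            1               1                       1                  1      1
0   1   0   1   |      1          0             1                  0                  1               1          0            1               1                       1                  0      1
0   1   0   0   |      1          0             0                  1                  0               0          1            0               1                       1                  1      0
0   0   1   1   |      1          1             0                  1                  0               1          0            1               1                       1                  0      0
0   0   1   0   |      1          1             1                  0                  1               1          0            1               1                       1                  1      1
0   0   0   1   |      1          1             0                  1                  0               1          0            1               1                       1                  0      0
0   0   0   0   |      1          1             1                  0                  1               0          1            0               1                       1                  1      1
The formula is true on 8 of the 16 rows.

8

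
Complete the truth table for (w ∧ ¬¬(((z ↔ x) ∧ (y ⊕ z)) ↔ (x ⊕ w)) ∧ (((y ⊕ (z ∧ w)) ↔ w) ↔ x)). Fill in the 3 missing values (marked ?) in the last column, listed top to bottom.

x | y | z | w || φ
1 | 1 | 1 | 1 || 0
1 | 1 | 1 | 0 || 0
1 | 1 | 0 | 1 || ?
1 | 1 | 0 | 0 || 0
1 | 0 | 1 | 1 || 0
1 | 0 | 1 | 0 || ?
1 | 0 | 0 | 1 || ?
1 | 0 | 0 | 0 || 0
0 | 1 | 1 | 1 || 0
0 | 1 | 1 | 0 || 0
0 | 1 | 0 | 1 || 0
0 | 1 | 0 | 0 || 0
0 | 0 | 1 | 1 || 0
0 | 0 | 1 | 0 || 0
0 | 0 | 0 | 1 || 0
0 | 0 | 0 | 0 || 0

1, 0, 0

Row x=1, y=1, z=0, w=1: ¬¬(((z ↔ x) ∧ (y ⊕ z)) ↔ (x ⊕ w)) = 1, (((y ⊕ (z ∧ w)) ↔ w) ↔ x) = 1, so the formula = 1.
Row x=1, y=0, z=1, w=0: ¬¬(((z ↔ x) ∧ (y ⊕ z)) ↔ (x ⊕ w)) = 1, (((y ⊕ (z ∧ w)) ↔ w) ↔ x) = 1, so the formula = 0.
Row x=1, y=0, z=0, w=1: ¬¬(((z ↔ x) ∧ (y ⊕ z)) ↔ (x ⊕ w)) = 1, (((y ⊕ (z ∧ w)) ↔ w) ↔ x) = 0, so the formula = 0.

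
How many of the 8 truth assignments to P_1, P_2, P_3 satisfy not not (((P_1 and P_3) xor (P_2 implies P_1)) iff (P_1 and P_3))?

2

P_1  P_2  P_3  |  φ
 T    T    T   |  F
 T    T    F   |  F
 T    F    T   |  F
 T    F    F   |  F
 F    T    T   |  T
 F    T    F   |  T
 F    F    T   |  F
 F    F    F   |  F
The formula is true on 2 of the 8 rows.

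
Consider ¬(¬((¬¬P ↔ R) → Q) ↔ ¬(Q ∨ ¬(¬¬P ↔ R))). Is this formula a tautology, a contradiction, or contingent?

P | Q | R || φ
0 | 0 | 0 || 0
0 | 0 | 1 || 0
0 | 1 | 0 || 0
0 | 1 | 1 || 0
1 | 0 | 0 || 0
1 | 0 | 1 || 0
1 | 1 | 0 || 0
1 | 1 | 1 || 0
Every row is 0, so the formula is a contradiction.

contradiction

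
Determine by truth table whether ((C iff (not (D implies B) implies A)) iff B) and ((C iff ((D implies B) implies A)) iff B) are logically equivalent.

A | B | C | D | φ | ψ
- | - | - | - | - | -
0 | 0 | 0 | 0 | 1 | 0
0 | 0 | 0 | 1 | 0 | 1
0 | 0 | 1 | 0 | 0 | 1
0 | 0 | 1 | 1 | 1 | 0
0 | 1 | 0 | 0 | 0 | 1
0 | 1 | 0 | 1 | 0 | 1
0 | 1 | 1 | 0 | 1 | 0
0 | 1 | 1 | 1 | 1 | 0
1 | 0 | 0 | 0 | 1 | 1
1 | 0 | 0 | 1 | 1 | 1
1 | 0 | 1 | 0 | 0 | 0
1 | 0 | 1 | 1 | 0 | 0
1 | 1 | 0 | 0 | 0 | 0
1 | 1 | 0 | 1 | 0 | 0
1 | 1 | 1 | 0 | 1 | 1
1 | 1 | 1 | 1 | 1 | 1
The columns differ at A=0, B=0, C=0, D=0 (φ=1, ψ=0), so they are not equivalent.

not equivalent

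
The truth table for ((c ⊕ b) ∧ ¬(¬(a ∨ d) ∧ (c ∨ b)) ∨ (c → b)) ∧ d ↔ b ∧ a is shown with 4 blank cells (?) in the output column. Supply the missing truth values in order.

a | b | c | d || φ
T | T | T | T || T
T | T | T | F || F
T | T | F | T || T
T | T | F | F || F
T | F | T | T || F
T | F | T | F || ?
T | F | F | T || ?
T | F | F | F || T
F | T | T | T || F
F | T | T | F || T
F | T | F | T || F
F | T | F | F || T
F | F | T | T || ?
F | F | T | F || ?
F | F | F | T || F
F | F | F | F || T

Row a=T, b=F, c=T, d=F: (((c ⊕ b) ∧ ¬(¬(a ∨ d) ∧ (c ∨ b)) ∨ (c → b)) ∧ d) = F, (b ∧ a) = F, so the formula = T.
Row a=T, b=F, c=F, d=T: (((c ⊕ b) ∧ ¬(¬(a ∨ d) ∧ (c ∨ b)) ∨ (c → b)) ∧ d) = T, (b ∧ a) = F, so the formula = F.
Row a=F, b=F, c=T, d=T: (((c ⊕ b) ∧ ¬(¬(a ∨ d) ∧ (c ∨ b)) ∨ (c → b)) ∧ d) = T, (b ∧ a) = F, so the formula = F.
Row a=F, b=F, c=T, d=F: (((c ⊕ b) ∧ ¬(¬(a ∨ d) ∧ (c ∨ b)) ∨ (c → b)) ∧ d) = F, (b ∧ a) = F, so the formula = T.

T, F, F, T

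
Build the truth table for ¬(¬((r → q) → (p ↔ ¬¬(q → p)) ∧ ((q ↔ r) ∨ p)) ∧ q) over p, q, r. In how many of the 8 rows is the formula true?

p  q  r  |  φ
F  F  F  |  T
F  F  T  |  T
F  T  F  |  F
F  T  T  |  T
T  F  F  |  T
T  F  T  |  T
T  T  F  |  T
T  T  T  |  T
The formula is true on 7 of the 8 rows.

7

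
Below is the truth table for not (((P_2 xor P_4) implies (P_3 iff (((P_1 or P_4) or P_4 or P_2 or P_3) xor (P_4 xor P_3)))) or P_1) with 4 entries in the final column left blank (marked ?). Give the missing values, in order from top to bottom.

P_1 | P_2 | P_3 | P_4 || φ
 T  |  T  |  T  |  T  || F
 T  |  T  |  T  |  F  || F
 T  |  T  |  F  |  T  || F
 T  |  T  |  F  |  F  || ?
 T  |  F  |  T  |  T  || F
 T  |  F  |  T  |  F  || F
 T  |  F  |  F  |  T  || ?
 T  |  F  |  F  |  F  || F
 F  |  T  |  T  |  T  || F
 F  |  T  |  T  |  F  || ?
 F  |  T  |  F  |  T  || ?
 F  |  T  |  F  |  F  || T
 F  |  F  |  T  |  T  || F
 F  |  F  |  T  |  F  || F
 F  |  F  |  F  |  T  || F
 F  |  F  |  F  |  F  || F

F, F, T, F

Row 4: ((P_2 xor P_4) implies (P_3 iff (((P_1 or P_4) or P_4 or P_2 or P_3) xor (P_4 xor P_3)))) = F, (((P_2 xor P_4) implies (P_3 iff (((P_1 or P_4) or P_4 or P_2 or P_3) xor (P_4 xor P_3)))) or P_1) = T, so the formula = F.
Row 7: ((P_2 xor P_4) implies (P_3 iff (((P_1 or P_4) or P_4 or P_2 or P_3) xor (P_4 xor P_3)))) = T, (((P_2 xor P_4) implies (P_3 iff (((P_1 or P_4) or P_4 or P_2 or P_3) xor (P_4 xor P_3)))) or P_1) = T, so the formula = F.
Row 10: ((P_2 xor P_4) implies (P_3 iff (((P_1 or P_4) or P_4 or P_2 or P_3) xor (P_4 xor P_3)))) = F, (((P_2 xor P_4) implies (P_3 iff (((P_1 or P_4) or P_4 or P_2 or P_3) xor (P_4 xor P_3)))) or P_1) = F, so the formula = T.
Row 11: ((P_2 xor P_4) implies (P_3 iff (((P_1 or P_4) or P_4 or P_2 or P_3) xor (P_4 xor P_3)))) = T, (((P_2 xor P_4) implies (P_3 iff (((P_1 or P_4) or P_4 or P_2 or P_3) xor (P_4 xor P_3)))) or P_1) = T, so the formula = F.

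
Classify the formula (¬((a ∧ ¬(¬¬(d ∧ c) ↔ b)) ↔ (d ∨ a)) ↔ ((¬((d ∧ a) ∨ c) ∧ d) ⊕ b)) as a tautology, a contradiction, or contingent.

contingent

a | b | c | d | (d ∧ c) | ¬(d ∧ c) | ¬¬(d ∧ c) | (¬¬(d ∧ c) ↔ b) | ¬(¬¬(d ∧ c) ↔ b) | (a ∧ ¬(¬¬(d ∧ c) ↔ b)) | (d ∨ a) | (d ∧ a) | ((d ∧ a) ∨ c) | ¬((d ∧ a) ∨ c) | (¬((d ∧ a) ∨ c) ∧ d) | ((¬((d ∧ a) ∨ c) ∧ d) ⊕ b) | φ
- | - | - | - | ------- | -------- | --------- | --------------- | ---------------- | ---------------------- | ------- | ------- | ------------- | -------------- | -------------------- | -------------------------- | -
0 | 0 | 0 | 0 |    0    |    1     |     0     |        1        |        0         |           0            |    0    |    0    |       0       |       1        |          0           |             0              | 1
0 | 0 | 0 | 1 |    0    |    1     |     0     |        1        |        0         |           0            |    1    |    0    |       0       |       1        |          1           |             1              | 1
0 | 0 | 1 | 0 |    0    |    1     |     0     |        1        |        0         |           0            |    0    |    0    |       1       |       0        |          0           |             0              | 1
0 | 0 | 1 | 1 |    1    |    0     |     1     |        0        |        1         |           0            |    1    |    0    |       1       |       0        |          0           |             0              | 0
0 | 1 | 0 | 0 |    0    |    1     |     0     |        0        |        1         |           0            |    0    |    0    |       0       |       1        |          0           |             1              | 0
0 | 1 | 0 | 1 |    0    |    1     |     0     |        0        |        1         |           0            |    1    |    0    |       0       |       1        |          1           |             0              | 0
0 | 1 | 1 | 0 |    0    |    1     |     0     |        0        |        1         |           0            |    0    |    0    |       1       |       0        |          0           |             1              | 0
0 | 1 | 1 | 1 |    1    |    0     |     1     |        1        |        0         |           0            |    1    |    0    |       1       |       0        |          0           |             1              | 1
1 | 0 | 0 | 0 |    0    |    1     |     0     |        1        |        0         |           0            |    1    |    0    |       0       |       1        |          0           |             0              | 0
1 | 0 | 0 | 1 |    0    |    1     |     0     |        1        |        0         |           0            |    1    |    1    |       1       |       0        |          0           |             0              | 0
1 | 0 | 1 | 0 |    0    |    1     |     0     |        1        |        0         |           0            |    1    |    0    |       1       |       0        |          0           |             0              | 0
1 | 0 | 1 | 1 |    1    |    0     |     1     |        0        |        1         |           1            |    1    |    1    |       1       |       0        |          0           |             0              | 1
1 | 1 | 0 | 0 |    0    |    1     |     0     |        0        |        1         |           1            |    1    |    0    |       0       |       1        |          0           |             1              | 0
1 | 1 | 0 | 1 |    0    |    1     |     0     |        0        |        1         |           1            |    1    |    1    |       1       |       0        |          0           |             1              | 0
1 | 1 | 1 | 0 |    0    |    1     |     0     |        0        |        1         |           1            |    1    |    0    |       1       |       0        |          0           |             1              | 0
1 | 1 | 1 | 1 |    1    |    0     |     1     |        1        |        0         |           0            |    1    |    1    |       1       |       0        |          0           |             1              | 1
6 of 16 rows are 1, so the formula is contingent.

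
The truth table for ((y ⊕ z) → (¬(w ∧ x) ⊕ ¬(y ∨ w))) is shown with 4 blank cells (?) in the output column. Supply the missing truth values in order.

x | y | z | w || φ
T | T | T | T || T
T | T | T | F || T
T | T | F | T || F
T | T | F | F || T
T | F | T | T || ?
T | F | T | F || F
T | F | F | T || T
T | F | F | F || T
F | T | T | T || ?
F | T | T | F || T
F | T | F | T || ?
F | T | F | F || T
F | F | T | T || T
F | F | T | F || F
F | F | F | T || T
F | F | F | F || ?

F, T, T, T

Row x=T, y=F, z=T, w=T: (y ⊕ z) = T, (¬(w ∧ x) ⊕ ¬(y ∨ w)) = F, so the formula = F.
Row x=F, y=T, z=T, w=T: (y ⊕ z) = F, (¬(w ∧ x) ⊕ ¬(y ∨ w)) = T, so the formula = T.
Row x=F, y=T, z=F, w=T: (y ⊕ z) = T, (¬(w ∧ x) ⊕ ¬(y ∨ w)) = T, so the formula = T.
Row x=F, y=F, z=F, w=F: (y ⊕ z) = F, (¬(w ∧ x) ⊕ ¬(y ∨ w)) = F, so the formula = T.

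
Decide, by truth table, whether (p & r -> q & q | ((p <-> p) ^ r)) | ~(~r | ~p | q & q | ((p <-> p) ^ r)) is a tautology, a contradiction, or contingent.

p | q | r || φ
0 | 0 | 0 || 1
0 | 0 | 1 || 1
0 | 1 | 0 || 1
0 | 1 | 1 || 1
1 | 0 | 0 || 1
1 | 0 | 1 || 1
1 | 1 | 0 || 1
1 | 1 | 1 || 1
Every row is 1, so the formula is a tautology.

tautology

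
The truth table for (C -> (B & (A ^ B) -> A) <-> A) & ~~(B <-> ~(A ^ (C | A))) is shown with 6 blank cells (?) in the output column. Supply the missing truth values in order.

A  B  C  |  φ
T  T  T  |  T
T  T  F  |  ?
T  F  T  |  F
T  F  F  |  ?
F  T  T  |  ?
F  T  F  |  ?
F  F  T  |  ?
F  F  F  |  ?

T, F, F, F, F, F

Row A=T, B=T, C=F: (C -> (B & (A ^ B) -> A) <-> A) = T, ~~(B <-> ~(A ^ (C | A))) = T, so the formula = T.
Row A=T, B=F, C=F: (C -> (B & (A ^ B) -> A) <-> A) = T, ~~(B <-> ~(A ^ (C | A))) = F, so the formula = F.
Row A=F, B=T, C=T: (C -> (B & (A ^ B) -> A) <-> A) = T, ~~(B <-> ~(A ^ (C | A))) = F, so the formula = F.
Row A=F, B=T, C=F: (C -> (B & (A ^ B) -> A) <-> A) = F, ~~(B <-> ~(A ^ (C | A))) = T, so the formula = F.
Row A=F, B=F, C=T: (C -> (B & (A ^ B) -> A) <-> A) = F, ~~(B <-> ~(A ^ (C | A))) = T, so the formula = F.
Row A=F, B=F, C=F: (C -> (B & (A ^ B) -> A) <-> A) = F, ~~(B <-> ~(A ^ (C | A))) = F, so the formula = F.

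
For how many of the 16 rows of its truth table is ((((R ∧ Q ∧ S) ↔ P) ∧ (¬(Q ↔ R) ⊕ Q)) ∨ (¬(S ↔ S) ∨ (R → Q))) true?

P | Q | R | S | φ
- | - | - | - | -
F | F | F | F | T
F | F | F | T | T
F | F | T | F | T
F | F | T | T | T
F | T | F | F | T
F | T | F | T | T
F | T | T | F | T
F | T | T | T | T
T | F | F | F | T
T | F | F | T | T
T | F | T | F | F
T | F | T | T | F
T | T | F | F | T
T | T | F | T | T
T | T | T | F | T
T | T | T | T | T
The formula is true on 14 of the 16 rows.

14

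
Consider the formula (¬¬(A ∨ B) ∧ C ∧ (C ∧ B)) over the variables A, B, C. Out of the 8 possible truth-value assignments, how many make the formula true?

2

A | B | C || (A ∨ B) | ¬(A ∨ B) | ¬¬(A ∨ B) | (C ∧ B) | (¬¬(A ∨ B) ∧ C ∧ (C ∧ B))
1 | 1 | 1 ||    1    |    0     |     1     |    1    |             1            
1 | 1 | 0 ||    1    |    0     |     1     |    0    |             0            
1 | 0 | 1 ||    1    |    0     |     1     |    0    |             0            
1 | 0 | 0 ||    1    |    0     |     1     |    0    |             0            
0 | 1 | 1 ||    1    |    0     |     1     |    1    |             1            
0 | 1 | 0 ||    1    |    0     |     1     |    0    |             0            
0 | 0 | 1 ||    0    |    1     |     0     |    0    |             0            
0 | 0 | 0 ||    0    |    1     |     0     |    0    |             0            
The formula is true on 2 of the 8 rows.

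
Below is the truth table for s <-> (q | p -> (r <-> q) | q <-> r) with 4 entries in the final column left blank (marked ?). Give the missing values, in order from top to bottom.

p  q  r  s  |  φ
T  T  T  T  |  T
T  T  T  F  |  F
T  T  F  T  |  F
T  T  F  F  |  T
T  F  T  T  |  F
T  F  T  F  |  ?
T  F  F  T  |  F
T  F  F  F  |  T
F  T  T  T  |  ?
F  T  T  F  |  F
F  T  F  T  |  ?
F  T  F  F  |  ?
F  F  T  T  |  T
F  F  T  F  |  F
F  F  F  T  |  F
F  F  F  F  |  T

Row p=T, q=F, r=T, s=F: (q | p -> (r <-> q) | q <-> r) = F, so the formula = T.
Row p=F, q=T, r=T, s=T: (q | p -> (r <-> q) | q <-> r) = T, so the formula = T.
Row p=F, q=T, r=F, s=T: (q | p -> (r <-> q) | q <-> r) = F, so the formula = F.
Row p=F, q=T, r=F, s=F: (q | p -> (r <-> q) | q <-> r) = F, so the formula = T.

T, T, F, T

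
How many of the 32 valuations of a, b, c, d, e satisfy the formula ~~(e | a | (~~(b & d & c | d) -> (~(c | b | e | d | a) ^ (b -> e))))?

30

a  b  c  d  e  |  φ
0  0  0  0  0  |  1
0  0  0  0  1  |  1
0  0  0  1  0  |  1
0  0  0  1  1  |  1
0  0  1  0  0  |  1
0  0  1  0  1  |  1
0  0  1  1  0  |  1
0  0  1  1  1  |  1
0  1  0  0  0  |  1
0  1  0  0  1  |  1
0  1  0  1  0  |  0
0  1  0  1  1  |  1
0  1  1  0  0  |  1
0  1  1  0  1  |  1
0  1  1  1  0  |  0
0  1  1  1  1  |  1
1  0  0  0  0  |  1
1  0  0  0  1  |  1
1  0  0  1  0  |  1
1  0  0  1  1  |  1
1  0  1  0  0  |  1
1  0  1  0  1  |  1
1  0  1  1  0  |  1
1  0  1  1  1  |  1
1  1  0  0  0  |  1
1  1  0  0  1  |  1
1  1  0  1  0  |  1
1  1  0  1  1  |  1
1  1  1  0  0  |  1
1  1  1  0  1  |  1
1  1  1  1  0  |  1
1  1  1  1  1  |  1
The formula is true on 30 of the 32 rows.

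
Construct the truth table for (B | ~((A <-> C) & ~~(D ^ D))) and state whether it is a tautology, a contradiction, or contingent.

  A      B      C      D       (A <-> C)  (D ^ D)  ~(D ^ D)  ~~(D ^ D)  ((A <-> C) & ~~(D ^ D))  ~((A <-> C) & ~~(D ^ D))  (B | ~((A <-> C) & ~~(D ^ D)))
 True   True   True   True        True     False     True      False             False                     True                         True             
 True   True   True  False        True     False     True      False             False                     True                         True             
 True   True  False   True       False     False     True      False             False                     True                         True             
 True   True  False  False       False     False     True      False             False                     True                         True             
 True  False   True   True        True     False     True      False             False                     True                         True             
 True  False   True  False        True     False     True      False             False                     True                         True             
 True  False  False   True       False     False     True      False             False                     True                         True             
 True  False  False  False       False     False     True      False             False                     True                         True             
False   True   True   True       False     False     True      False             False                     True                         True             
False   True   True  False       False     False     True      False             False                     True                         True             
False   True  False   True        True     False     True      False             False                     True                         True             
False   True  False  False        True     False     True      False             False                     True                         True             
False  False   True   True       False     False     True      False             False                     True                         True             
False  False   True  False       False     False     True      False             False                     True                         True             
False  False  False   True        True     False     True      False             False                     True                         True             
False  False  False  False        True     False     True      False             False                     True                         True             
Every row is True, so the formula is a tautology.

tautology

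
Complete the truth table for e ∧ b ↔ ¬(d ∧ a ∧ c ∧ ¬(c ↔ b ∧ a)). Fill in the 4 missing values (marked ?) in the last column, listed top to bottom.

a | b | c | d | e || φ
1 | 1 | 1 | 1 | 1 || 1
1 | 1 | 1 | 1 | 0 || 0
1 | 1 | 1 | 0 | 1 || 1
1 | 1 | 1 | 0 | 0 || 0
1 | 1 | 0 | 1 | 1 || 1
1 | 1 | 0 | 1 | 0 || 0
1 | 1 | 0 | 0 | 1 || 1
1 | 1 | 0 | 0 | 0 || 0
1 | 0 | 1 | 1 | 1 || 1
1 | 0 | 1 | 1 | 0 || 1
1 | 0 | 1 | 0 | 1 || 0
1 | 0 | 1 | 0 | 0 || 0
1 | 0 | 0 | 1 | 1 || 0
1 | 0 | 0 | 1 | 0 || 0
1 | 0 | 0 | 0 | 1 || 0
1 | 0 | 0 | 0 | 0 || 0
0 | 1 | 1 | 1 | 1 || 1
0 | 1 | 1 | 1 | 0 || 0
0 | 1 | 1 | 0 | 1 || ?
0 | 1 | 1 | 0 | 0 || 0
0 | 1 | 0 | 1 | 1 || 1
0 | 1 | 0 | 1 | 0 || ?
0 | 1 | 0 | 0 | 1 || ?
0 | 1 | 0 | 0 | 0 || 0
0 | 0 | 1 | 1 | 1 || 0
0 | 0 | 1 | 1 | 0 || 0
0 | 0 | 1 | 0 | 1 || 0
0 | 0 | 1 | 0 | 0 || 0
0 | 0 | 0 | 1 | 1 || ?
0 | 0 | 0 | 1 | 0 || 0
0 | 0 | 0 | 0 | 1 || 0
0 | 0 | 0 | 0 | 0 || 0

Row a=0, b=1, c=1, d=0, e=1: (e ∧ b) = 1, ¬(d ∧ a ∧ c ∧ ¬(c ↔ b ∧ a)) = 1, so the formula = 1.
Row a=0, b=1, c=0, d=1, e=0: (e ∧ b) = 0, ¬(d ∧ a ∧ c ∧ ¬(c ↔ b ∧ a)) = 1, so the formula = 0.
Row a=0, b=1, c=0, d=0, e=1: (e ∧ b) = 1, ¬(d ∧ a ∧ c ∧ ¬(c ↔ b ∧ a)) = 1, so the formula = 1.
Row a=0, b=0, c=0, d=1, e=1: (e ∧ b) = 0, ¬(d ∧ a ∧ c ∧ ¬(c ↔ b ∧ a)) = 1, so the formula = 0.

1, 0, 1, 0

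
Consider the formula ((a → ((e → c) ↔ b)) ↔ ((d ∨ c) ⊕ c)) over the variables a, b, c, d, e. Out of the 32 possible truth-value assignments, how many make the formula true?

  a   |   b   |   c   |   d   |   e   |   φ  
----- | ----- | ----- | ----- | ----- | -----
False | False | False | False | False | False
False | False | False | False |  True | False
False | False | False |  True | False |  True
False | False | False |  True |  True |  True
False | False |  True | False | False | False
False | False |  True | False |  True | False
False | False |  True |  True | False | False
False | False |  True |  True |  True | False
False |  True | False | False | False | False
False |  True | False | False |  True | False
False |  True | False |  True | False |  True
False |  True | False |  True |  True |  True
False |  True |  True | False | False | False
False |  True |  True | False |  True | False
False |  True |  True |  True | False | False
False |  True |  True |  True |  True | False
 True | False | False | False | False |  True
 True | False | False | False |  True | False
 True | False | False |  True | False | False
 True | False | False |  True |  True |  True
 True | False |  True | False | False |  True
 True | False |  True | False |  True |  True
 True | False |  True |  True | False |  True
 True | False |  True |  True |  True |  True
 True |  True | False | False | False | False
 True |  True | False | False |  True |  True
 True |  True | False |  True | False |  True
 True |  True | False |  True |  True | False
 True |  True |  True | False | False | False
 True |  True |  True | False |  True | False
 True |  True |  True |  True | False | False
 True |  True |  True |  True |  True | False
The formula is true on 12 of the 32 rows.

12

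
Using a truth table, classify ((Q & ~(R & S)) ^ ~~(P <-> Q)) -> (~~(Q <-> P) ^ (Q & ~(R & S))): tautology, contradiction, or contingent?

P | Q | R | S || φ
T | T | T | T || T
T | T | T | F || T
T | T | F | T || T
T | T | F | F || T
T | F | T | T || T
T | F | T | F || T
T | F | F | T || T
T | F | F | F || T
F | T | T | T || T
F | T | T | F || T
F | T | F | T || T
F | T | F | F || T
F | F | T | T || T
F | F | T | F || T
F | F | F | T || T
F | F | F | F || T
Every row is T, so the formula is a tautology.

tautology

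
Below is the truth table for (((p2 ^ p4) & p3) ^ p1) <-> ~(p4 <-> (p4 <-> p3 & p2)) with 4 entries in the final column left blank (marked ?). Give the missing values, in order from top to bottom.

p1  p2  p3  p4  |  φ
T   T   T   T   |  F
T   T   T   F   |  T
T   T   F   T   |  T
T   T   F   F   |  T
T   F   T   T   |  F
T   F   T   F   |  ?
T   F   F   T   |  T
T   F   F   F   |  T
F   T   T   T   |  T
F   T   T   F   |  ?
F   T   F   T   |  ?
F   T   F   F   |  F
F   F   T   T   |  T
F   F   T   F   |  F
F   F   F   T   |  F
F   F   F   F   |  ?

Row p1=T, p2=F, p3=T, p4=F: (((p2 ^ p4) & p3) ^ p1) = T, ~(p4 <-> (p4 <-> p3 & p2)) = T, so the formula = T.
Row p1=F, p2=T, p3=T, p4=F: (((p2 ^ p4) & p3) ^ p1) = T, ~(p4 <-> (p4 <-> p3 & p2)) = F, so the formula = F.
Row p1=F, p2=T, p3=F, p4=T: (((p2 ^ p4) & p3) ^ p1) = F, ~(p4 <-> (p4 <-> p3 & p2)) = T, so the formula = F.
Row p1=F, p2=F, p3=F, p4=F: (((p2 ^ p4) & p3) ^ p1) = F, ~(p4 <-> (p4 <-> p3 & p2)) = T, so the formula = F.

T, F, F, F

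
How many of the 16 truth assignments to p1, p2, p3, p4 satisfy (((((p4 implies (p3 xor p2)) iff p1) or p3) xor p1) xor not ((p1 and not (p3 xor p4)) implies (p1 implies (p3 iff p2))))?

8

p1  p2  p3  p4  |  (p3 xor p2)  (p4 implies (p3 xor p2))  (p3 xor p4)  not (p3 xor p4)  (p1 and not (p3 xor p4))  (p3 iff p2)  (p1 implies (p3 iff p2))  φ
T   T   T   T   |       F                  F                   F              T                    T                   T                  T              F
T   T   T   F   |       F                  T                   T              F                    F                   T                  T              F
T   T   F   T   |       T                  T                   T              F                    F                   F                  F              F
T   T   F   F   |       T                  T                   F              T                    T                   F                  F              T
T   F   T   T   |       T                  T                   F              T                    T                   F                  F              T
T   F   T   F   |       T                  T                   T              F                    F                   F                  F              F
T   F   F   T   |       F                  F                   T              F                    F                   T                  T              T
T   F   F   F   |       F                  T                   F              T                    T                   T                  T              F
F   T   T   T   |       F                  F                   F              T                    F                   T                  T              T
F   T   T   F   |       F                  T                   T              F                    F                   T                  T              T
F   T   F   T   |       T                  T                   T              F                    F                   F                  T              F
F   T   F   F   |       T                  T                   F              T                    F                   F                  T              F
F   F   T   T   |       T                  T                   F              T                    F                   F                  T              T
F   F   T   F   |       T                  T                   T              F                    F                   F                  T              T
F   F   F   T   |       F                  F                   T              F                    F                   T                  T              T
F   F   F   F   |       F                  T                   F              T                    F                   T                  T              F
The formula is true on 8 of the 16 rows.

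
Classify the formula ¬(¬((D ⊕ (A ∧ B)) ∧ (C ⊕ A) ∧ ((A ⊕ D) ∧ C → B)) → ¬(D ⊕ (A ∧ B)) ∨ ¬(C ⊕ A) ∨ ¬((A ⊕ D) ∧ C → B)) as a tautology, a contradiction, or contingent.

A  B  C  D  |  (A ∧ B)  (D ⊕ (A ∧ B))  (C ⊕ A)  ((D ⊕ (A ∧ B)) ∧ (C ⊕ A))  (A ⊕ D)  ((A ⊕ D) ∧ C)  (((A ⊕ D) ∧ C) → B)  ¬(D ⊕ (A ∧ B))  ¬(C ⊕ A)  (¬(D ⊕ (A ∧ B)) ∨ ¬(C ⊕ A))  ¬(((A ⊕ D) ∧ C) → B)  φ
T  T  T  T  |     T           F           F                 F                 F           F                 T                 T            T                   T                        F            F
T  T  T  F  |     T           T           F                 F                 T           T                 T                 F            T                   T                        F            F
T  T  F  T  |     T           F           T                 F                 F           F                 T                 T            F                   T                        F            F
T  T  F  F  |     T           T           T                 T                 T           F                 T                 F            F                   F                        F            F
T  F  T  T  |     F           T           F                 F                 F           F                 T                 F            T                   T                        F            F
T  F  T  F  |     F           F           F                 F                 T           T                 F                 T            T                   T                        T            F
T  F  F  T  |     F           T           T                 T                 F           F                 T                 F            F                   F                        F            F
T  F  F  F  |     F           F           T                 F                 T           F                 T                 T            F                   T                        F            F
F  T  T  T  |     F           T           T                 T                 T           T                 T                 F            F                   F                        F            F
F  T  T  F  |     F           F           T                 F                 F           F                 T                 T            F                   T                        F            F
F  T  F  T  |     F           T           F                 F                 T           F                 T                 F            T                   T                        F            F
F  T  F  F  |     F           F           F                 F                 F           F                 T                 T            T                   T                        F            F
F  F  T  T  |     F           T           T                 T                 T           T                 F                 F            F                   F                        T            F
F  F  T  F  |     F           F           T                 F                 F           F                 T                 T            F                   T                        F            F
F  F  F  T  |     F           T           F                 F                 T           F                 T                 F            T                   T                        F            F
F  F  F  F  |     F           F           F                 F                 F           F                 T                 T            T                   T                        F            F
Every row is F, so the formula is a contradiction.

contradiction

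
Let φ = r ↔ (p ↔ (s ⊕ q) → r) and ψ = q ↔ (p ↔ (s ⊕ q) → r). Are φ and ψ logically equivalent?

p  q  r  s  |  φ  ψ
F  F  F  F  |  T  T
F  F  F  T  |  F  F
F  F  T  F  |  F  T
F  F  T  T  |  F  T
F  T  F  F  |  F  T
F  T  F  T  |  T  F
F  T  T  F  |  F  F
F  T  T  T  |  F  F
T  F  F  F  |  F  F
T  F  F  T  |  T  T
T  F  T  F  |  T  F
T  F  T  T  |  T  F
T  T  F  F  |  T  F
T  T  F  T  |  F  T
T  T  T  F  |  T  T
T  T  T  T  |  T  T
The columns differ at p=F, q=F, r=T, s=F (φ=F, ψ=T), so they are not equivalent.

not equivalent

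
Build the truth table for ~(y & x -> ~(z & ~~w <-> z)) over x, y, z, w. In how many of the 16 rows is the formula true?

3

x  y  z  w  |  ~((y & x) -> ~((z & ~~w) <-> z))
F  F  F  F  |                 F                
F  F  F  T  |                 F                
F  F  T  F  |                 F                
F  F  T  T  |                 F                
F  T  F  F  |                 F                
F  T  F  T  |                 F                
F  T  T  F  |                 F                
F  T  T  T  |                 F                
T  F  F  F  |                 F                
T  F  F  T  |                 F                
T  F  T  F  |                 F                
T  F  T  T  |                 F                
T  T  F  F  |                 T                
T  T  F  T  |                 T                
T  T  T  F  |                 F                
T  T  T  T  |                 T                
The formula is true on 3 of the 16 rows.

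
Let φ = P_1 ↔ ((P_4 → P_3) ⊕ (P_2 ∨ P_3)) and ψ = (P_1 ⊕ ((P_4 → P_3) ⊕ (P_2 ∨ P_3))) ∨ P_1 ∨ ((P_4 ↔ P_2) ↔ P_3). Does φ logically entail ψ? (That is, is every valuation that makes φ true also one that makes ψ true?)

P_1 | P_2 | P_3 | P_4 | φ | ψ
--- | --- | --- | --- | - | -
 0  |  0  |  0  |  0  | 0 | 1
 0  |  0  |  0  |  1  | 1 | 1
 0  |  0  |  1  |  0  | 1 | 1
 0  |  0  |  1  |  1  | 1 | 0
 0  |  1  |  0  |  0  | 1 | 1
 0  |  1  |  0  |  1  | 0 | 1
 0  |  1  |  1  |  0  | 1 | 0
 0  |  1  |  1  |  1  | 1 | 1
 1  |  0  |  0  |  0  | 1 | 1
 1  |  0  |  0  |  1  | 0 | 1
 1  |  0  |  1  |  0  | 0 | 1
 1  |  0  |  1  |  1  | 0 | 1
 1  |  1  |  0  |  0  | 0 | 1
 1  |  1  |  0  |  1  | 1 | 1
 1  |  1  |  1  |  0  | 0 | 1
 1  |  1  |  1  |  1  | 0 | 1
At P_1=0, P_2=0, P_3=1, P_4=1 we have φ true but ψ false, so φ does not entail ψ.

no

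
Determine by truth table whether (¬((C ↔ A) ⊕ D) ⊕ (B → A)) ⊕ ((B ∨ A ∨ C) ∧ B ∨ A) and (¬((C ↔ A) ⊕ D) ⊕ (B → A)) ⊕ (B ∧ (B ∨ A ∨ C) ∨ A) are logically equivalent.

A  B  C  D  |  φ  ψ
F  F  F  F  |  T  T
F  F  F  T  |  F  F
F  F  T  F  |  F  F
F  F  T  T  |  T  T
F  T  F  F  |  T  T
F  T  F  T  |  F  F
F  T  T  F  |  F  F
F  T  T  T  |  T  T
T  F  F  F  |  T  T
T  F  F  T  |  F  F
T  F  T  F  |  F  F
T  F  T  T  |  T  T
T  T  F  F  |  T  T
T  T  F  T  |  F  F
T  T  T  F  |  F  F
T  T  T  T  |  T  T
The columns for φ and ψ agree on every row, so they are logically equivalent.

equivalent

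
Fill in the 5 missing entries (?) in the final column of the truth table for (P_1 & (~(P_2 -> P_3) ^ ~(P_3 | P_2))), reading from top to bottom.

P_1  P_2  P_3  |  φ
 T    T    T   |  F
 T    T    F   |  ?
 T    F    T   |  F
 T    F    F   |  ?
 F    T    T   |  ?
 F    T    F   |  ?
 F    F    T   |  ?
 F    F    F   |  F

Row P_1=T, P_2=T, P_3=F: (~(P_2 -> P_3) ^ ~(P_3 | P_2)) = T, so the formula = T.
Row P_1=T, P_2=F, P_3=F: (~(P_2 -> P_3) ^ ~(P_3 | P_2)) = T, so the formula = T.
Row P_1=F, P_2=T, P_3=T: (~(P_2 -> P_3) ^ ~(P_3 | P_2)) = F, so the formula = F.
Row P_1=F, P_2=T, P_3=F: (~(P_2 -> P_3) ^ ~(P_3 | P_2)) = T, so the formula = F.
Row P_1=F, P_2=F, P_3=T: (~(P_2 -> P_3) ^ ~(P_3 | P_2)) = F, so the formula = F.

T, T, F, F, F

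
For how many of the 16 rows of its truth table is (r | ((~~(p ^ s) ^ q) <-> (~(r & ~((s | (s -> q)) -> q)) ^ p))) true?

12

p  q  r  s     (p ^ s)  ~(p ^ s)  ~~(p ^ s)  (~~(p ^ s) ^ q)  (s -> q)  (s | (s -> q))  ((s | (s -> q)) -> q)  ~((s | (s -> q)) -> q)  (r & ~((s | (s -> q)) -> q))  φ
F  F  F  F        F        T          F             F            T            T                   F                      T                          F                F
F  F  F  T        T        F          T             T            F            T                   F                      T                          F                T
F  F  T  F        F        T          F             F            T            T                   F                      T                          T                T
F  F  T  T        T        F          T             T            F            T                   F                      T                          T                T
F  T  F  F        F        T          F             T            T            T                   T                      F                          F                T
F  T  F  T        T        F          T             F            T            T                   T                      F                          F                F
F  T  T  F        F        T          F             T            T            T                   T                      F                          F                T
F  T  T  T        T        F          T             F            T            T                   T                      F                          F                T
T  F  F  F        T        F          T             T            T            T                   F                      T                          F                F
T  F  F  T        F        T          F             F            F            T                   F                      T                          F                T
T  F  T  F        T        F          T             T            T            T                   F                      T                          T                T
T  F  T  T        F        T          F             F            F            T                   F                      T                          T                T
T  T  F  F        T        F          T             F            T            T                   T                      F                          F                T
T  T  F  T        F        T          F             T            T            T                   T                      F                          F                F
T  T  T  F        T        F          T             F            T            T                   T                      F                          F                T
T  T  T  T        F        T          F             T            T            T                   T                      F                          F                T
The formula is true on 12 of the 16 rows.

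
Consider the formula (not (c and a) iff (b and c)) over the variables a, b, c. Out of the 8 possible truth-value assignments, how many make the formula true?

2

  a   |   b   |   c   || (c and a) | not (c and a) | (b and c) | (not (c and a) iff (b and c))
 True |  True |  True ||    True   |     False     |    True   |             False            
 True |  True | False ||   False   |      True     |   False   |             False            
 True | False |  True ||    True   |     False     |   False   |              True            
 True | False | False ||   False   |      True     |   False   |             False            
False |  True |  True ||   False   |      True     |    True   |              True            
False |  True | False ||   False   |      True     |   False   |             False            
False | False |  True ||   False   |      True     |   False   |             False            
False | False | False ||   False   |      True     |   False   |             False            
The formula is true on 2 of the 8 rows.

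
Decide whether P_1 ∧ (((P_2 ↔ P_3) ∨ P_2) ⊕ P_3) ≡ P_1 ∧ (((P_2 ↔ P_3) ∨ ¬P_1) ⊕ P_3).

P_1  P_2  P_3  |  φ  ψ
 1    1    1   |  0  0
 1    1    0   |  1  0
 1    0    1   |  1  1
 1    0    0   |  1  1
 0    1    1   |  0  0
 0    1    0   |  0  0
 0    0    1   |  0  0
 0    0    0   |  0  0
The columns differ at P_1=1, P_2=1, P_3=0 (φ=1, ψ=0), so they are not equivalent.

not equivalent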